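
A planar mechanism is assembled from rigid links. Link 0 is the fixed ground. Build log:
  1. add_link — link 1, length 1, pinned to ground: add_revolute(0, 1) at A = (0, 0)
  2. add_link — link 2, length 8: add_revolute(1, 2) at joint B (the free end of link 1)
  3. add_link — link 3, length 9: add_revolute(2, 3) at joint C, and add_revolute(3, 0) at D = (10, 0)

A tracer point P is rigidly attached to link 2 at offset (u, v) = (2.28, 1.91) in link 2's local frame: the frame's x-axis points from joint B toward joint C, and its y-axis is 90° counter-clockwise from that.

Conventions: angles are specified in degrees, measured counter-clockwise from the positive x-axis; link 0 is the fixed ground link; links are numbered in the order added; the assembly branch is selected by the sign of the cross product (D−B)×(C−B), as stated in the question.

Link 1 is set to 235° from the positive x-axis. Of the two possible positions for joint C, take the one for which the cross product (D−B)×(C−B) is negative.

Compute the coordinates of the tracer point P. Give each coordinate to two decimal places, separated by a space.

A=(0,0), D=(10.00,0)
B = A + 1.00·(cos235°, sin235°) = (-0.5736, -0.8192)
|BD| = 10.6053
circle(B,8.00) ∩ circle(D,9.00): a=4.5011, h=6.6136
  candidates: C₊=(3.4033,6.1224) cross=70.139; C₋=(4.4250,-7.0653) cross=-70.139
  branch - wants cross < 0 → take C=(4.4250,-7.0653) (cross=-70.139)
ex = (C−B)/|BC| = (0.6248,-0.7808); ey = (0.7808,0.6248)
P = B + 2.28·ex + 1.91·ey = (2.3423,-1.4059)

2.34 -1.41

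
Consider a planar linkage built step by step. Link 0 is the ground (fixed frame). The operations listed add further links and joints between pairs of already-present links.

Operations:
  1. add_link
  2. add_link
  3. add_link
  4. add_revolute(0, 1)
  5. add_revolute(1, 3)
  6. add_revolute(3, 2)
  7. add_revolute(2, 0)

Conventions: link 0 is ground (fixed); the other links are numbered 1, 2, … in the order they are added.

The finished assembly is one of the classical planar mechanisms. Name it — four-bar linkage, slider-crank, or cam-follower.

links: 4 (incl. ground); joints: 4 revolute, 0 prismatic, 0 higher (cam) pair, forming one closed loop
4 links in a single 4R loop → four-bar linkage

four-bar linkage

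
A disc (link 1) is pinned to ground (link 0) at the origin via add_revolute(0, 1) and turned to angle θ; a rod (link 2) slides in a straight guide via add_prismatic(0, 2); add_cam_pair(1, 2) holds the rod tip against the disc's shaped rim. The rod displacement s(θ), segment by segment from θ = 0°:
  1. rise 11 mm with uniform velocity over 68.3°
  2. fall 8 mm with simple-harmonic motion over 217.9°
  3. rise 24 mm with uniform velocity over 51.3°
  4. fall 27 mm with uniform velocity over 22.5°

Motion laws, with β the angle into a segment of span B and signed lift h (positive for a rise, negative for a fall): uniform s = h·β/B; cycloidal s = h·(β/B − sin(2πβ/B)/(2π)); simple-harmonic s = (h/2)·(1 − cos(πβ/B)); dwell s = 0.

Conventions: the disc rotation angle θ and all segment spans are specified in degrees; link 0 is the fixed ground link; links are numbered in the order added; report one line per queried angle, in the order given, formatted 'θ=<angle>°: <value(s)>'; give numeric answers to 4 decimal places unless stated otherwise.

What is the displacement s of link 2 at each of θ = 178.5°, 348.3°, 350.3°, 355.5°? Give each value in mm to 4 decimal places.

segment 1 (0° to 68.3°, uniform, h = 11) is passed completely: s = 0.0000 + (11) = 11.0000
θ = 178.5° falls in segment 2 (68.3° to 286.2°, simple-harmonic, h = -8): β = 178.5 − 68.3 = 110.2°, B = 217.9°; Δs = -8/2·(1 − cos(π·0.5057)) = -4.0721; s = 11.0000 − 4.0721 = 6.9279
segment 2 (68.3° to 286.2°, simple-harmonic, h = -8) is passed completely: s = 11.0000 + (-8) = 3.0000
segment 3 (286.2° to 337.5°, uniform, h = 24) is passed completely: s = 3.0000 + (24) = 27.0000
θ = 348.3° falls in segment 4 (337.5° to 360°, uniform, h = -27): β = 348.3 − 337.5 = 10.8°, B = 22.5°; Δs = -27·10.8/22.5 = -12.9600; s = 27.0000 − 12.9600 = 14.0400
θ = 350.3° falls in segment 4 (337.5° to 360°, uniform, h = -27): β = 350.3 − 337.5 = 12.8°, B = 22.5°; Δs = -27·12.8/22.5 = -15.3600; s = 27.0000 − 15.3600 = 11.6400
θ = 355.5° falls in segment 4 (337.5° to 360°, uniform, h = -27): β = 355.5 − 337.5 = 18°, B = 22.5°; Δs = -27·18/22.5 = -21.6000; s = 27.0000 − 21.6000 = 5.4000

θ=178.5°: 6.9279
θ=348.3°: 14.0400
θ=350.3°: 11.6400
θ=355.5°: 5.4000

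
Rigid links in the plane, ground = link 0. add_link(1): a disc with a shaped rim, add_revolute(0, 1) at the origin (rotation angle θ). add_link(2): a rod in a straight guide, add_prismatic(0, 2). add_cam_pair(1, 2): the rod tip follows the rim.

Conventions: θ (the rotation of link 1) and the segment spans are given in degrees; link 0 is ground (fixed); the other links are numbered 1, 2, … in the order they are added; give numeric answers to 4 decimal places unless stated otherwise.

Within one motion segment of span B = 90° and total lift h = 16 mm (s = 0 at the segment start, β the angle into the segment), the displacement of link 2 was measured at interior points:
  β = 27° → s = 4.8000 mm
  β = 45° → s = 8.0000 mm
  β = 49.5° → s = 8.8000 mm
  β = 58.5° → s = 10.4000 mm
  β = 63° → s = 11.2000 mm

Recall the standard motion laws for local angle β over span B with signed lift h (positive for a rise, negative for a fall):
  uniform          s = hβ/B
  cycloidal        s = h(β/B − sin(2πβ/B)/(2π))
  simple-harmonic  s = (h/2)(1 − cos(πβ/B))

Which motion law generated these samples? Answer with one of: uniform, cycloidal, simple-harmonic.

candidates at β/B = r: uniform s = h·r (linear in β); cycloidal s = h·(r − sin(2πr)/(2π)); simple-harmonic s = (h/2)(1 − cos(πr))
β=27°: printed 4.8000 | uniform 4.8000, cycloidal 2.3782, simple-harmonic 3.2977
β=45°: printed 8.0000 | uniform 8.0000, cycloidal 8.0000, simple-harmonic 8.0000
β=49.5°: printed 8.8000 | uniform 8.8000, cycloidal 9.5869, simple-harmonic 9.2515
β=58.5°: printed 10.4000 | uniform 10.4000, cycloidal 12.4601, simple-harmonic 11.6319
β=63°: printed 11.2000 | uniform 11.2000, cycloidal 13.6218, simple-harmonic 12.7023
only one law matches every sample → uniform

uniform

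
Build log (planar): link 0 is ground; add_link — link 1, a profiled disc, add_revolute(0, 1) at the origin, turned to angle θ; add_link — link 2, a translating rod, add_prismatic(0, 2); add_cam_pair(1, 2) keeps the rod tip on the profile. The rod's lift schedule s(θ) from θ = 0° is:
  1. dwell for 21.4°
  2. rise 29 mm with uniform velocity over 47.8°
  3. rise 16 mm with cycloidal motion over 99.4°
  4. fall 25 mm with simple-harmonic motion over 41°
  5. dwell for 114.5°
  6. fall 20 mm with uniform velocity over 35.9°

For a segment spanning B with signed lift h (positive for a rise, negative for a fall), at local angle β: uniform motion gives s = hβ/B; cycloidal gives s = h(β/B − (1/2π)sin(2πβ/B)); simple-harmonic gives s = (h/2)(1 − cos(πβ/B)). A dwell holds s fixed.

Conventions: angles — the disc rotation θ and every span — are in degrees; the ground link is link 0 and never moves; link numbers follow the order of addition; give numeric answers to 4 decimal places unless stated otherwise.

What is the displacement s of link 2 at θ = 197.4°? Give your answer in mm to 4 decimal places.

seg 1 [0°–21.4°] dwell: s stays 0.0000
seg 2 [21.4°–69.2°] uniform, h=29: full span → s += 29 → s = 29.0000
seg 3 [69.2°–168.6°] cycloidal, h=16: full span → s += 16 → s = 45.0000
seg 4 [168.6°–209.6°] simple-harmonic, h=-25: θ=197.4° here. β=28.8, B=41. -25/2·(1 − cos(π·0.7024)) = -19.9246 → s = 25.0754

25.0754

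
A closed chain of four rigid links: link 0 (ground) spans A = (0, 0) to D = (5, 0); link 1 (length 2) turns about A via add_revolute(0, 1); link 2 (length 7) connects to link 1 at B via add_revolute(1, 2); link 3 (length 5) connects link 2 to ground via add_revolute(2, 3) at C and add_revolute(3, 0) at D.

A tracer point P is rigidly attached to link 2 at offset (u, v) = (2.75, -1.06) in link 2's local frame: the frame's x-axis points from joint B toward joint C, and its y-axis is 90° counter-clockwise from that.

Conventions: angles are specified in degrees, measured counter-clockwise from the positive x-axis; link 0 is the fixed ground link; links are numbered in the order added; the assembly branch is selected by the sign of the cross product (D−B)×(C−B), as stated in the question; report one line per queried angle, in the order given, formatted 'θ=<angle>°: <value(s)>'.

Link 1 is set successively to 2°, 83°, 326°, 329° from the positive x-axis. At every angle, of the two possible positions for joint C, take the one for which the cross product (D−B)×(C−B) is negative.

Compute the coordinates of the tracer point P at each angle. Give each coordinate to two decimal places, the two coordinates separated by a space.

A=(0,0), D=(5.00,0)
θ=2°: B = A + 2.00·(cos2°, sin2°) = (1.9988, 0.0698)
θ=2°: |BD| = 3.0020
θ=2°: circle(B,7.00) ∩ circle(D,5.00): a=5.4983, h=4.3323
θ=2°:   candidates: C₊=(7.5963,4.2731) cross=13.006; C₋=(7.3949,-4.3891) cross=-13.006
θ=2°:   branch - wants cross < 0 → take C=(7.3949,-4.3891) (cross=-13.006)
θ=2°: ex = (C−B)/|BC| = (0.7709,-0.6370); ey = (0.6370,0.7709)
θ=2°: P = B + 2.75·ex + -1.06·ey = (3.4435,-2.4991)
θ=83°: B = A + 2.00·(cos83°, sin83°) = (0.2437, 1.9851)
θ=83°: |BD| = 5.1539
θ=83°: circle(B,7.00) ∩ circle(D,5.00): a=4.9053, h=4.9938
θ=83°:   candidates: C₊=(6.6940,4.7043) cross=25.738; C₋=(2.8471,-4.5128) cross=-25.738
θ=83°:   branch - wants cross < 0 → take C=(2.8471,-4.5128) (cross=-25.738)
θ=83°: ex = (C−B)/|BC| = (0.3719,-0.9283); ey = (0.9283,0.3719)
θ=83°: P = B + 2.75·ex + -1.06·ey = (0.2825,-0.9619)
θ=326°: B = A + 2.00·(cos326°, sin326°) = (1.6581, -1.1184)
θ=326°: |BD| = 3.5241
θ=326°: circle(B,7.00) ∩ circle(D,5.00): a=5.1672, h=4.7223
θ=326°:   candidates: C₊=(5.0595,4.9996) cross=16.642; C₋=(8.0568,-3.9568) cross=-16.642
θ=326°:   branch - wants cross < 0 → take C=(8.0568,-3.9568) (cross=-16.642)
θ=326°: ex = (C−B)/|BC| = (0.9141,-0.4055); ey = (0.4055,0.9141)
θ=326°: P = B + 2.75·ex + -1.06·ey = (3.7420,-3.2024)
θ=329°: B = A + 2.00·(cos329°, sin329°) = (1.7143, -1.0301)
θ=329°: |BD| = 3.4433
θ=329°: circle(B,7.00) ∩ circle(D,5.00): a=5.2067, h=4.6788
θ=329°:   candidates: C₊=(5.2829,4.9920) cross=16.111; C₋=(8.0822,-3.9370) cross=-16.111
θ=329°:   branch - wants cross < 0 → take C=(8.0822,-3.9370) (cross=-16.111)
θ=329°: ex = (C−B)/|BC| = (0.9097,-0.4153); ey = (0.4153,0.9097)
θ=329°: P = B + 2.75·ex + -1.06·ey = (3.7758,-3.1364)

θ=2°: 3.44 -2.50
θ=83°: 0.28 -0.96
θ=326°: 3.74 -3.20
θ=329°: 3.78 -3.14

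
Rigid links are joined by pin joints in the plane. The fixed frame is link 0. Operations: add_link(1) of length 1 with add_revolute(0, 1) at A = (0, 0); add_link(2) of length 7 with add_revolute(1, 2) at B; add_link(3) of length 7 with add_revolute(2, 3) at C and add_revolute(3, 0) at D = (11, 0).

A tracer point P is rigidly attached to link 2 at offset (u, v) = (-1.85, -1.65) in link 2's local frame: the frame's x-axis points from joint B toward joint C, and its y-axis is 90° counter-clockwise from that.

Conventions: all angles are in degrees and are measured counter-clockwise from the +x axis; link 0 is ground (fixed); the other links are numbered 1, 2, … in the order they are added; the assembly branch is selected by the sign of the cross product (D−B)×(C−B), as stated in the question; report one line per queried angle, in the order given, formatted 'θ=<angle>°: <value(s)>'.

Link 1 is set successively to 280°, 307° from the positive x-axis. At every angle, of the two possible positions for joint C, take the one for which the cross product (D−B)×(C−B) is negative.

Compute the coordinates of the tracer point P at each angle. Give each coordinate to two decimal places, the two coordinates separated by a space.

A=(0,0), D=(11.00,0)
θ=280°: B = A + 1.00·(cos280°, sin280°) = (0.1736, -0.9848)
θ=280°: |BD| = 10.8711
θ=280°: circle(B,7.00) ∩ circle(D,7.00): a=5.4355, h=4.4108
θ=280°:   candidates: C₊=(5.1873,3.9002) cross=47.950; C₋=(5.9864,-4.8851) cross=-47.950
θ=280°:   branch - wants cross < 0 → take C=(5.9864,-4.8851) (cross=-47.950)
θ=280°: ex = (C−B)/|BC| = (0.8304,-0.5572); ey = (0.5572,0.8304)
θ=280°: P = B + -1.85·ex + -1.65·ey = (-2.2819,-1.3242)
θ=307°: B = A + 1.00·(cos307°, sin307°) = (0.6018, -0.7986)
θ=307°: |BD| = 10.4288
θ=307°: circle(B,7.00) ∩ circle(D,7.00): a=5.2144, h=4.6701
θ=307°:   candidates: C₊=(5.4433,4.2571) cross=48.704; C₋=(6.1585,-5.0557) cross=-48.704
θ=307°:   branch - wants cross < 0 → take C=(6.1585,-5.0557) (cross=-48.704)
θ=307°: ex = (C−B)/|BC| = (0.7938,-0.6082); ey = (0.6082,0.7938)
θ=307°: P = B + -1.85·ex + -1.65·ey = (-1.8702,-0.9833)

θ=280°: -2.28 -1.32
θ=307°: -1.87 -0.98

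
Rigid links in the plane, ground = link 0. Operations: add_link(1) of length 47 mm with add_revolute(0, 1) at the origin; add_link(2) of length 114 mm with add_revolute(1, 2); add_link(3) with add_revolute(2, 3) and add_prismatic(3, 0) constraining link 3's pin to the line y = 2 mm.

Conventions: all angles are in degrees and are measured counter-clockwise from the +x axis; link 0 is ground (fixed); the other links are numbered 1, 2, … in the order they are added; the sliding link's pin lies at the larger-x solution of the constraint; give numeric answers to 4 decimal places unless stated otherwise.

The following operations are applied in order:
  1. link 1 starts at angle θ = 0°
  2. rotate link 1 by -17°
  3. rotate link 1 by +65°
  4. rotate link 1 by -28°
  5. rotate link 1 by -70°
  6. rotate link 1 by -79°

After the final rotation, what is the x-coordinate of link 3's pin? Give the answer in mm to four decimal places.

geometry: r = 47 mm, L = 114 mm, e = 2 mm; θ starts at 0°
rotate link 1 by -17°: θ ← 0° -17° = -17°
rotate link 1 by +65°: θ ← -17° +65° = 48°
rotate link 1 by -28°: θ ← 48° -28° = 20°
rotate link 1 by -70°: θ ← 20° -70° = -50°
rotate link 1 by -79°: θ ← -50° -79° = -129°
crank pin P = (r cos θ, r sin θ) = (-29.578058, -36.525860)
h = r sin θ − e = -36.525860 − 2 = -38.525860
x = r cos θ + √(L² − h²) = -29.578058 + 107.292861 = 77.714803

77.7148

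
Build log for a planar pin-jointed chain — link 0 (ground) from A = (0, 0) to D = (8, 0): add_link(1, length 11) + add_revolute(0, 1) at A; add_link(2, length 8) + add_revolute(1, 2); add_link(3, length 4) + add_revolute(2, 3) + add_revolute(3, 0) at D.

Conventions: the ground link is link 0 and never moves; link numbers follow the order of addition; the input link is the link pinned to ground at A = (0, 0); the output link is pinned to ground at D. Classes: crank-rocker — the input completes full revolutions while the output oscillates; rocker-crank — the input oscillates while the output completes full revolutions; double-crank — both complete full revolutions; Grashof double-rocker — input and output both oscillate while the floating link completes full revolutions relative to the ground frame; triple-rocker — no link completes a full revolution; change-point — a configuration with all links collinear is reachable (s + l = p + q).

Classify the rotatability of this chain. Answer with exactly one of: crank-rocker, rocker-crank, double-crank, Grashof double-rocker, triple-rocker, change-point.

lengths: ground=8, input=11, coupler=8, output=4
sorted: s=4 (shortest), l=11 (longest), p+q=16
s + l = 15 vs p + q = 16
s + l < p + q (Grashof) with shortest = output link → rocker-crank

rocker-crank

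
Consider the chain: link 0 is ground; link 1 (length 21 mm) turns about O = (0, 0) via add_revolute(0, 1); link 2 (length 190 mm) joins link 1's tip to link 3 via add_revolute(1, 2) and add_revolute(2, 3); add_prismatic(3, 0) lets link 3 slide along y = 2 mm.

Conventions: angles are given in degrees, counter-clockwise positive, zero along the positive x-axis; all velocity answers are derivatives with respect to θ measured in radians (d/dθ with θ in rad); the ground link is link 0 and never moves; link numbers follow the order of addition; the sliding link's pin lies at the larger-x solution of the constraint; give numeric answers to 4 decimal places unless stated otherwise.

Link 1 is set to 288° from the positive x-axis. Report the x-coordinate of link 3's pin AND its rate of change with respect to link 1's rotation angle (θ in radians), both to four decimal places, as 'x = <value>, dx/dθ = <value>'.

geometry: r = 21 mm, L = 190 mm, e = 2 mm
crank pin P = (r cos θ, r sin θ) = (6.489357, -19.972187)
h = r sin θ − e = -19.972187 − 2 = -21.972187
x = r cos θ + √(L² − h²) = 6.489357 + 188.725258 = 195.214615
dx/dθ = −r sin θ − h·r cos θ/√(L² − h²) (θ in radians; h = -21.972187) = 20.727705

x = 195.2146, dx/dθ = 20.7277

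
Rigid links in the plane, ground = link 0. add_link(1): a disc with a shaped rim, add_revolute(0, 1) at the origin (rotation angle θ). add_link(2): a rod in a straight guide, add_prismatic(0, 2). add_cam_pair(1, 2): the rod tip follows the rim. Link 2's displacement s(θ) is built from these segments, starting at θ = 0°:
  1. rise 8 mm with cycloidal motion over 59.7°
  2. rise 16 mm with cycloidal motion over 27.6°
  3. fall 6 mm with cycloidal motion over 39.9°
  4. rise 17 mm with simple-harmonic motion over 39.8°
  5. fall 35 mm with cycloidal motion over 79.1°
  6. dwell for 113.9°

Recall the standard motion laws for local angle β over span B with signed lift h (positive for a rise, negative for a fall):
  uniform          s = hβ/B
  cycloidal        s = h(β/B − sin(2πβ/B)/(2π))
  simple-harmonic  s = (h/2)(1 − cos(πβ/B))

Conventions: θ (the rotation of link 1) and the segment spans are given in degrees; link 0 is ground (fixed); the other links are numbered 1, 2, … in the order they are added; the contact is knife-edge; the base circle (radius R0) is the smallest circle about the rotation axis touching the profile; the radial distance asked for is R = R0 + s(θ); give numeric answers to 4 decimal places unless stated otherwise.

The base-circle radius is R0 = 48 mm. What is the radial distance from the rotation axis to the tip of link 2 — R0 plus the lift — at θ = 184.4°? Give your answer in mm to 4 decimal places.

segment 1 (0° to 59.7°, cycloidal, h = 8) is passed completely: s = 0.0000 + (8) = 8.0000
segment 2 (59.7° to 87.3°, cycloidal, h = 16) is passed completely: s = 8.0000 + (16) = 24.0000
segment 3 (87.3° to 127.2°, cycloidal, h = -6) is passed completely: s = 24.0000 + (-6) = 18.0000
segment 4 (127.2° to 167°, simple-harmonic, h = 17) is passed completely: s = 18.0000 + (17) = 35.0000
θ = 184.4° falls in segment 5 (167° to 246.1°, cycloidal, h = -35): β = 184.4 − 167 = 17.4°, B = 79.1°; Δs = -35·(0.2200 − sin(2π·0.2200)/(2π)) = -2.2275; s = 35.0000 − 2.2275 = 32.7725
R = R0 + s = 48 + 32.7725 = 80.7725

80.7725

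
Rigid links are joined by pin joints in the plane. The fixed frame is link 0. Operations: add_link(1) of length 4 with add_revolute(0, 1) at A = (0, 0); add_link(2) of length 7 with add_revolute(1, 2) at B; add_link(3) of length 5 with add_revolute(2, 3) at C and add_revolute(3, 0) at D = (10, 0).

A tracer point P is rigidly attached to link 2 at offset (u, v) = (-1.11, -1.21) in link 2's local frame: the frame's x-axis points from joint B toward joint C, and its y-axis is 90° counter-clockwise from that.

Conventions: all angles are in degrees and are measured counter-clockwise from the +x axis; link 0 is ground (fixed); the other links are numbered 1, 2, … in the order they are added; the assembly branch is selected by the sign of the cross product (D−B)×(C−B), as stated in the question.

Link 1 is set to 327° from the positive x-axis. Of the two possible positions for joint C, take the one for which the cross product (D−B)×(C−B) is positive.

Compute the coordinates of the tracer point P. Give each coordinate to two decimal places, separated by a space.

A=(0,0), D=(10.00,0)
B = A + 4.00·(cos327°, sin327°) = (3.3547, -2.1786)
|BD| = 6.9933
circle(B,7.00) ∩ circle(D,5.00): a=5.2126, h=4.6722
  candidates: C₊=(6.8524,3.8849) cross=32.674; C₋=(9.7634,-4.9944) cross=-32.674
  branch + wants cross > 0 → take C=(6.8524,3.8849) (cross=32.674)
ex = (C−B)/|BC| = (0.4997,0.8662); ey = (-0.8662,0.4997)
P = B + -1.11·ex + -1.21·ey = (3.8482,-3.7447)

3.85 -3.74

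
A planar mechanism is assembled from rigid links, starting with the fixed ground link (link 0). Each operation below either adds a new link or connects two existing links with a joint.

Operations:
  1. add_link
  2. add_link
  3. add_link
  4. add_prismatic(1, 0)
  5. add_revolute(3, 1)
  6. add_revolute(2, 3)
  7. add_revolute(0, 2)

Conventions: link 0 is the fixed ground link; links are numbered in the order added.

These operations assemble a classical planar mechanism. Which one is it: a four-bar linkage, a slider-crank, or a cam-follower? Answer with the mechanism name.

links: 4 (incl. ground); joints: 3 revolute, 1 prismatic, 0 higher (cam) pair, forming one closed loop
4 links, 3 revolutes + 1 prismatic in one loop → slider-crank

slider-crank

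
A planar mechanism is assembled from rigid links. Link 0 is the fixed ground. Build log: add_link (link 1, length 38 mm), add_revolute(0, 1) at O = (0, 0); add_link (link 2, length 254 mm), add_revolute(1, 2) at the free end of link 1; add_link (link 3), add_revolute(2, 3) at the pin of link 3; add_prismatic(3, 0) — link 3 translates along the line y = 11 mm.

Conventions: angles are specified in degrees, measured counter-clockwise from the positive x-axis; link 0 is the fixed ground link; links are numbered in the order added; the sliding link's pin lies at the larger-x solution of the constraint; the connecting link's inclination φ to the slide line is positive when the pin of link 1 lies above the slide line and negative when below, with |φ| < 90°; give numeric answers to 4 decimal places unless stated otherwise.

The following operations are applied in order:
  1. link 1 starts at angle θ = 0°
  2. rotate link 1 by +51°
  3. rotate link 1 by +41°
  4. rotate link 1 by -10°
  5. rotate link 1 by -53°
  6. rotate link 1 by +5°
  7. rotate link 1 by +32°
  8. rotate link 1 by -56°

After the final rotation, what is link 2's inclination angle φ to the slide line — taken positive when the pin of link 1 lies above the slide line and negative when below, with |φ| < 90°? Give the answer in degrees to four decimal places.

geometry: r = 38 mm, L = 254 mm, e = 11 mm; θ starts at 0°
rotate link 1 by +51°: θ ← 0° +51° = 51°
rotate link 1 by +41°: θ ← 51° +41° = 92°
rotate link 1 by -10°: θ ← 92° -10° = 82°
rotate link 1 by -53°: θ ← 82° -53° = 29°
rotate link 1 by +5°: θ ← 29° +5° = 34°
rotate link 1 by +32°: θ ← 34° +32° = 66°
rotate link 1 by -56°: θ ← 66° -56° = 10°
h = r sin θ − e = 6.598631 − 11 = -4.401369
sin φ = h / L = -4.401369 / 254 = -0.01732823
φ = arcsin(-0.01732823) = -0.992884°

-0.9929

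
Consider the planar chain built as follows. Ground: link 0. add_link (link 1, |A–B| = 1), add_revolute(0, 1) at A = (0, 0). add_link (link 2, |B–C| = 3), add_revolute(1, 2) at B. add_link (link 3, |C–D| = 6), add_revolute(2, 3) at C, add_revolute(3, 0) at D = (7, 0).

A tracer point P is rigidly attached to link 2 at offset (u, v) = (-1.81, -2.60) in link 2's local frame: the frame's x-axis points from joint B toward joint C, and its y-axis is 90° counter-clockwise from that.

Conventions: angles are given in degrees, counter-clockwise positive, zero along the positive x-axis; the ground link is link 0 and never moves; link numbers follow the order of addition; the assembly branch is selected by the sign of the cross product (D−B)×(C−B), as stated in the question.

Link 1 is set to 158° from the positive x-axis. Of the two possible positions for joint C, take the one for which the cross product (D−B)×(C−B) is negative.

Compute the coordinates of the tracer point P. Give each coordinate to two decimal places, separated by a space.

A=(0,0), D=(7.00,0)
B = A + 1.00·(cos158°, sin158°) = (-0.9272, 0.3746)
|BD| = 7.9360
circle(B,3.00) ∩ circle(D,6.00): a=2.2669, h=1.9650
  candidates: C₊=(1.4300,2.2304) cross=15.594; C₋=(1.2444,-1.6952) cross=-15.594
  branch - wants cross < 0 → take C=(1.2444,-1.6952) (cross=-15.594)
ex = (C−B)/|BC| = (0.7239,-0.6899); ey = (0.6899,0.7239)
P = B + -1.81·ex + -2.60·ey = (-4.0312,-0.2587)

-4.03 -0.26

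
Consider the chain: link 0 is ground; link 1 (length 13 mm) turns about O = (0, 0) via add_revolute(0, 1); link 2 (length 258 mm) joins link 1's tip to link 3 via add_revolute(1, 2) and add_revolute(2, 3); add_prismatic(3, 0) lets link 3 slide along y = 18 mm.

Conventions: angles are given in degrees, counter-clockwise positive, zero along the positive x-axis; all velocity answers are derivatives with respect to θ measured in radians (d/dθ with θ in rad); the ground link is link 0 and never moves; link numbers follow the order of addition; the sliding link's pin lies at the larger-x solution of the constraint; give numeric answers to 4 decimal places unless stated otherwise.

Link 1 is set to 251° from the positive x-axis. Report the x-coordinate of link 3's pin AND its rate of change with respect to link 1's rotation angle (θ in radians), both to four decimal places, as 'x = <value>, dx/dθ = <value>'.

geometry: r = 13 mm, L = 258 mm, e = 18 mm
crank pin P = (r cos θ, r sin θ) = (-4.232386, -12.291741)
h = r sin θ − e = -12.291741 − 18 = -30.291741
x = r cos θ + √(L² − h²) = -4.232386 + 256.215555 = 251.983169
dx/dθ = −r sin θ − h·r cos θ/√(L² − h²) (θ in radians; h = -30.291741) = 11.791357

x = 251.9832, dx/dθ = 11.7914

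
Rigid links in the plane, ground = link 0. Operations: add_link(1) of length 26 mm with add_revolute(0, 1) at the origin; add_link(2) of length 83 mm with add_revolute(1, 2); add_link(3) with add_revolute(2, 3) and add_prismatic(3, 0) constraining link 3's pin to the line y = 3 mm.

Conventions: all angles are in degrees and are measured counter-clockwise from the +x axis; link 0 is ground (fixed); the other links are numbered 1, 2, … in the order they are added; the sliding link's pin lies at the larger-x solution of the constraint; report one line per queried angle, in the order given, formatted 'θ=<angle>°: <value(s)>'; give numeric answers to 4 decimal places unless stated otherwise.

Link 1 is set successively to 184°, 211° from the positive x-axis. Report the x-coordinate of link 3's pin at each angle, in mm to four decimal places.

geometry: r = 26 mm, L = 83 mm, e = 3 mm
θ=184°: crank pin P = (r cos θ, r sin θ) = (-25.936665, -1.813668)
θ=184°: h = r sin θ − e = -1.813668 − 3 = -4.813668
θ=184°: x = r cos θ + √(L² − h²) = -25.936665 + 82.860296 = 56.923630
θ=211°: crank pin P = (r cos θ, r sin θ) = (-22.286350, -13.390990)
θ=211°: h = r sin θ − e = -13.390990 − 3 = -16.390990
θ=211°: x = r cos θ + √(L² − h²) = -22.286350 + 81.365444 = 59.079094

θ=184°: 56.9236
θ=211°: 59.0791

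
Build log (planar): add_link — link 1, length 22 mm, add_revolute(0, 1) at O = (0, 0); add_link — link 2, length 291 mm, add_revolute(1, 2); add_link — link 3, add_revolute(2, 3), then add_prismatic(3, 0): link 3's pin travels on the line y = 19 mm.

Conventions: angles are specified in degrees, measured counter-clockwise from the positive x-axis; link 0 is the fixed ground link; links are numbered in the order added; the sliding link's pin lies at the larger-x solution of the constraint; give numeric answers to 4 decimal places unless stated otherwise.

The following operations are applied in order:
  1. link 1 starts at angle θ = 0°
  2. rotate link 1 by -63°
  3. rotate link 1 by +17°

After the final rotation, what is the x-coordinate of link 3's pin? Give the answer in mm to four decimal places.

geometry: r = 22 mm, L = 291 mm, e = 19 mm; θ starts at 0°
rotate link 1 by -63°: θ ← 0° -63° = -63°
rotate link 1 by +17°: θ ← -63° +17° = -46°
crank pin P = (r cos θ, r sin θ) = (15.282484, -15.825476)
h = r sin θ − e = -15.825476 − 19 = -34.825476
x = r cos θ + √(L² − h²) = 15.282484 + 288.908612 = 304.191096

304.1911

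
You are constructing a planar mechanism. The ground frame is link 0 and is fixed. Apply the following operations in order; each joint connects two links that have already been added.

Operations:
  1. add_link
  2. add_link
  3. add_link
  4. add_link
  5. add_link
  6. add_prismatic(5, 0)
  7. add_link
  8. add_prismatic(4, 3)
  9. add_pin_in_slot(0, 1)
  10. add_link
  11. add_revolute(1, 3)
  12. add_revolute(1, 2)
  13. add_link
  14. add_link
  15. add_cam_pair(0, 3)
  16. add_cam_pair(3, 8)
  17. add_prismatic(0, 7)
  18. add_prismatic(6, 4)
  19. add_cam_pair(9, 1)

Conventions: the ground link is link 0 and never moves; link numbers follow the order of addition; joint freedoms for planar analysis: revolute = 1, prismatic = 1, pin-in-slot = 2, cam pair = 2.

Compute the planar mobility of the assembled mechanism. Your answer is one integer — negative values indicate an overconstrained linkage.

L=1 J1=0 J2=0
add link → L=2 J1=0 J2=0
add link → L=3 J1=0 J2=0
add link → L=4 J1=0 J2=0
add link → L=5 J1=0 J2=0
add link → L=6 J1=0 J2=0
P@5,0 dof=1 J1 → L=6 J1=1 J2=0
add link → L=7 J1=1 J2=0
P@4,3 dof=1 J1 → L=7 J1=2 J2=0
PS@0,1 dof=2 J2 → L=7 J1=2 J2=1
add link → L=8 J1=2 J2=1
R@1,3 dof=1 J1 → L=8 J1=3 J2=1
R@1,2 dof=1 J1 → L=8 J1=4 J2=1
add link → L=9 J1=4 J2=1
add link → L=10 J1=4 J2=1
C@0,3 dof=2 J2 → L=10 J1=4 J2=2
C@3,8 dof=2 J2 → L=10 J1=4 J2=3
P@0,7 dof=1 J1 → L=10 J1=5 J2=3
P@6,4 dof=1 J1 → L=10 J1=6 J2=3
C@9,1 dof=2 J2 → L=10 J1=6 J2=4
M=3(L−1)−2J1−J2=3·9−2·6−4=11

M = 11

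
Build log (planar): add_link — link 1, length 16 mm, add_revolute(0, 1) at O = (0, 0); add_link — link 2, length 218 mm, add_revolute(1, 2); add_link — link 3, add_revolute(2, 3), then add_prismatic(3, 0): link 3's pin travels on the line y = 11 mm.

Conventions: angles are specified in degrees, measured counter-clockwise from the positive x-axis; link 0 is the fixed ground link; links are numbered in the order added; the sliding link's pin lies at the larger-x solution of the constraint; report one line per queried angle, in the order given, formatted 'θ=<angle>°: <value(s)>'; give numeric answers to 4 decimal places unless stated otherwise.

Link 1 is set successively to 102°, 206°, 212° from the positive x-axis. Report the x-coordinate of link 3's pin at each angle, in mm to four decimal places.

geometry: r = 16 mm, L = 218 mm, e = 11 mm
θ=102°: crank pin P = (r cos θ, r sin θ) = (-3.326587, 15.650362)
θ=102°: h = r sin θ − e = 15.650362 − 11 = 4.650362
θ=102°: x = r cos θ + √(L² − h²) = -3.326587 + 217.950394 = 214.623807
θ=206°: crank pin P = (r cos θ, r sin θ) = (-14.380705, -7.013938)
θ=206°: h = r sin θ − e = -7.013938 − 11 = -18.013938
θ=206°: x = r cos θ + √(L² − h²) = -14.380705 + 217.254455 = 202.873750
θ=212°: crank pin P = (r cos θ, r sin θ) = (-13.568770, -8.478708)
θ=212°: h = r sin θ − e = -8.478708 − 11 = -19.478708
θ=212°: x = r cos θ + √(L² − h²) = -13.568770 + 217.128027 = 203.559257

θ=102°: 214.6238
θ=206°: 202.8737
θ=212°: 203.5593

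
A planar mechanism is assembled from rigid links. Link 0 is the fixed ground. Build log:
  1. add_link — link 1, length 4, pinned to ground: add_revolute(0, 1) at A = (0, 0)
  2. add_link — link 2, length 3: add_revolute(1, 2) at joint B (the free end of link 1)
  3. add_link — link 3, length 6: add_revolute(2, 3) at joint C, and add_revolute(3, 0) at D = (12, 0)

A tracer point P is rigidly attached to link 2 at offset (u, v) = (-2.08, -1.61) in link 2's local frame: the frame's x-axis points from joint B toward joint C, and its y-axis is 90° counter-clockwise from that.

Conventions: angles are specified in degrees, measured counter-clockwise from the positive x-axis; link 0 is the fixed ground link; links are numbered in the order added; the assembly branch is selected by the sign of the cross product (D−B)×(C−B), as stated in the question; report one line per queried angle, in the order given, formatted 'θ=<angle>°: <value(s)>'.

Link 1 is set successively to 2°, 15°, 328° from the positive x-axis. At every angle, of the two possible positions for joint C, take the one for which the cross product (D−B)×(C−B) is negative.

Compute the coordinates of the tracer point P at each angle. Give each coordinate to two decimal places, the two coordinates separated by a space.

A=(0,0), D=(12.00,0)
θ=2°: B = A + 4.00·(cos2°, sin2°) = (3.9976, 0.1396)
θ=2°: |BD| = 8.0037
θ=2°: circle(B,3.00) ∩ circle(D,6.00): a=2.3151, h=1.9080
θ=2°:   candidates: C₊=(6.3456,2.0069) cross=15.271; C₋=(6.2790,-1.8085) cross=-15.271
θ=2°:   branch - wants cross < 0 → take C=(6.2790,-1.8085) (cross=-15.271)
θ=2°: ex = (C−B)/|BC| = (0.7605,-0.6494); ey = (0.6494,0.7605)
θ=2°: P = B + -2.08·ex + -1.61·ey = (1.3703,0.2659)
θ=15°: B = A + 4.00·(cos15°, sin15°) = (3.8637, 1.0353)
θ=15°: |BD| = 8.2019
θ=15°: circle(B,3.00) ∩ circle(D,6.00): a=2.4550, h=1.7242
θ=15°:   candidates: C₊=(6.5167,2.4359) cross=14.142; C₋=(6.0814,-0.9851) cross=-14.142
θ=15°:   branch - wants cross < 0 → take C=(6.0814,-0.9851) (cross=-14.142)
θ=15°: ex = (C−B)/|BC| = (0.7392,-0.6734); ey = (0.6734,0.7392)
θ=15°: P = B + -2.08·ex + -1.61·ey = (1.2418,1.2459)
θ=328°: B = A + 4.00·(cos328°, sin328°) = (3.3922, -2.1197)
θ=328°: |BD| = 8.8650
θ=328°: circle(B,3.00) ∩ circle(D,6.00): a=2.9096, h=0.7308
θ=328°:   candidates: C₊=(6.0427,-0.7144) cross=6.479; C₋=(6.3922,-2.1336) cross=-6.479
θ=328°:   branch - wants cross < 0 → take C=(6.3922,-2.1336) (cross=-6.479)
θ=328°: ex = (C−B)/|BC| = (1.0000,-0.0046); ey = (0.0046,1.0000)
θ=328°: P = B + -2.08·ex + -1.61·ey = (1.3048,-3.7200)

θ=2°: 1.37 0.27
θ=15°: 1.24 1.25
θ=328°: 1.30 -3.72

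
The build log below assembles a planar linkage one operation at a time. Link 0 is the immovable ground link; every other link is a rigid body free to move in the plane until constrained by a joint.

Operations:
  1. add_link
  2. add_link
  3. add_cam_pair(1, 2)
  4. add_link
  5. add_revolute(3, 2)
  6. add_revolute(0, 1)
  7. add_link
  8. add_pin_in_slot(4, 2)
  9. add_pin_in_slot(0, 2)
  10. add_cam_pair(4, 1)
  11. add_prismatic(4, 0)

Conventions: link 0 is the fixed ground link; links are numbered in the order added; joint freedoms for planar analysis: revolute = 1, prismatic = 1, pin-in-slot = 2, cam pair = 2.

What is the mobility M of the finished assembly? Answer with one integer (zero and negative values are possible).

link 0 = ground. State L|J1|J2 = 1|0|0
+link1  2|0|0
+link2  3|0|0
C(1,2) f=2→J2  3|0|1
+link3  4|0|1
R(3,2) f=1→J1  4|1|1
R(0,1) f=1→J1  4|2|1
+link4  5|2|1
PS(4,2) f=2→J2  5|2|2
PS(0,2) f=2→J2  5|2|3
C(4,1) f=2→J2  5|2|4
P(4,0) f=1→J1  5|3|4
M = 3(5−1)−2·3−4 = 12−6−4 = 2

M = 2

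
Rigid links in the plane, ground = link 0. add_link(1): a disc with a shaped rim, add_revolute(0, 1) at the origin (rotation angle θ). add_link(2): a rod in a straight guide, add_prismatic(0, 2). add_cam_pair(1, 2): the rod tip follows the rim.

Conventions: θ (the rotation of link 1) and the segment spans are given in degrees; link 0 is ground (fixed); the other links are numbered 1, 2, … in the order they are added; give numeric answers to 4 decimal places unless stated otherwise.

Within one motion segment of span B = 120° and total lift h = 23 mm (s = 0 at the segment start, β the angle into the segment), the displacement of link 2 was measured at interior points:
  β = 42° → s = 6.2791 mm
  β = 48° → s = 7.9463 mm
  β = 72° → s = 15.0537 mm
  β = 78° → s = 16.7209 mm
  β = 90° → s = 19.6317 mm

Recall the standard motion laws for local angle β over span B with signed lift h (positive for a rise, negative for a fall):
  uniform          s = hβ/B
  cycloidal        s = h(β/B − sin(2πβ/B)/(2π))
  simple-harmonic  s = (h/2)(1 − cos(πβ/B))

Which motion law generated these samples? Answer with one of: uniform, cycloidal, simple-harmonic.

candidates at β/B = r: uniform s = h·r (linear in β); cycloidal s = h·(r − sin(2πr)/(2π)); simple-harmonic s = (h/2)(1 − cos(πr))
β=42°: printed 6.2791 | uniform 8.0500, cycloidal 5.0885, simple-harmonic 6.2791
β=48°: printed 7.9463 | uniform 9.2000, cycloidal 7.0484, simple-harmonic 7.9463
β=72°: printed 15.0537 | uniform 13.8000, cycloidal 15.9516, simple-harmonic 15.0537
β=78°: printed 16.7209 | uniform 14.9500, cycloidal 17.9115, simple-harmonic 16.7209
β=90°: printed 19.6317 | uniform 17.2500, cycloidal 20.9106, simple-harmonic 19.6317
only one law matches every sample → simple-harmonic

simple-harmonic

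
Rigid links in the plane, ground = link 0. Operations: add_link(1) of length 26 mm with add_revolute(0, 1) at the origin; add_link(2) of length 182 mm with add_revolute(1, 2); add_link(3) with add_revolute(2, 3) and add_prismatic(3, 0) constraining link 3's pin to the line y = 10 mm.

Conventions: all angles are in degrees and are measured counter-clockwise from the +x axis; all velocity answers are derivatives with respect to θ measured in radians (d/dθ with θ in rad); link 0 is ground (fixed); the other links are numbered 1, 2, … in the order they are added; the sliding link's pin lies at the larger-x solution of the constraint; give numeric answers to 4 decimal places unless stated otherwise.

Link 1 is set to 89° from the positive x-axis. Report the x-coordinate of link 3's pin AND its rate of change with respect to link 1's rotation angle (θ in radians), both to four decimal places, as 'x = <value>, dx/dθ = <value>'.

geometry: r = 26 mm, L = 182 mm, e = 10 mm
crank pin P = (r cos θ, r sin θ) = (0.453763, 25.996040)
h = r sin θ − e = 25.996040 − 10 = 15.996040
x = r cos θ + √(L² − h²) = 0.453763 + 181.295689 = 181.749451
dx/dθ = −r sin θ − h·r cos θ/√(L² − h²) (θ in radians; h = 15.996040) = -26.036076

x = 181.7495, dx/dθ = -26.0361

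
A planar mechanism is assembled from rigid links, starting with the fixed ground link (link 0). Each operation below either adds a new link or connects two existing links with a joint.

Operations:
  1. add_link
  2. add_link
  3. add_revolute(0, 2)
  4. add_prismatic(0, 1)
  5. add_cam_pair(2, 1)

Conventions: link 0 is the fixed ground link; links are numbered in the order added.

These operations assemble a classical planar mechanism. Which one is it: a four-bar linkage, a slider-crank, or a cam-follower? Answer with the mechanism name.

links: 3 (incl. ground); joints: 1 revolute, 1 prismatic, 1 higher (cam) pair, forming one closed loop
3 links, revolute + prismatic + higher pair in one loop → cam-follower

cam-follower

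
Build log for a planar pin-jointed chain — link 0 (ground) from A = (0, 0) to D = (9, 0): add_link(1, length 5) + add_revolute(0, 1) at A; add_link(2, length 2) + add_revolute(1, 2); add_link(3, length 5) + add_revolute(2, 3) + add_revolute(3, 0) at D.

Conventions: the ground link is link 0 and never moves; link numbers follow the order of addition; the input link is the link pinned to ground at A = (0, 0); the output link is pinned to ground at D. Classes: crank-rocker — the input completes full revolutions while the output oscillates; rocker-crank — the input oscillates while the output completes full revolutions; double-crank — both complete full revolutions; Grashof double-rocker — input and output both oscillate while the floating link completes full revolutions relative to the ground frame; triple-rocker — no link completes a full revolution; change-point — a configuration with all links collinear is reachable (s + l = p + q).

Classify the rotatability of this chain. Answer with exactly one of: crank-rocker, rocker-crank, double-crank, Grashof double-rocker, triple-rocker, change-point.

lengths: ground=9, input=5, coupler=2, output=5
sorted: s=2 (shortest), l=9 (longest), p+q=10
s + l = 11 vs p + q = 10
s + l > p + q → non-Grashof → no link fully rotates → triple-rocker

triple-rocker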